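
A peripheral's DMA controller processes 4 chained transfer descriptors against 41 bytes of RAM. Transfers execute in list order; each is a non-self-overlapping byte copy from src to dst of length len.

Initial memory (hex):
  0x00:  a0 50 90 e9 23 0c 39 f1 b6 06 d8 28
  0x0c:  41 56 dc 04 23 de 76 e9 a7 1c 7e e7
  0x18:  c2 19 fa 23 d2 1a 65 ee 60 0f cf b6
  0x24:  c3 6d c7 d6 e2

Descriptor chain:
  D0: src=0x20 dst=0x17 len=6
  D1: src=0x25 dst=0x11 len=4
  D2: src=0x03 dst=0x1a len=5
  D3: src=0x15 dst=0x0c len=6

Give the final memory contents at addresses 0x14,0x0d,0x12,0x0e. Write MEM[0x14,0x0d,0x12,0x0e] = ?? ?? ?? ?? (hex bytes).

MEM[0x14,0x0d,0x12,0x0e] = e2 7e c7 60

[0] 0x20->0x17 len=6 : 60 0f cf b6 c3 6d
[1] 0x25->0x11 len=4 : 6d c7 d6 e2
[2] 0x03->0x1a len=5 : e9 23 0c 39 f1
[3] 0x15->0x0c len=6 : 1c 7e 60 0f cf e9
query mem[0x14]=0xe2, mem[0x0d]=0x7e, mem[0x12]=0xc7, mem[0x0e]=0x60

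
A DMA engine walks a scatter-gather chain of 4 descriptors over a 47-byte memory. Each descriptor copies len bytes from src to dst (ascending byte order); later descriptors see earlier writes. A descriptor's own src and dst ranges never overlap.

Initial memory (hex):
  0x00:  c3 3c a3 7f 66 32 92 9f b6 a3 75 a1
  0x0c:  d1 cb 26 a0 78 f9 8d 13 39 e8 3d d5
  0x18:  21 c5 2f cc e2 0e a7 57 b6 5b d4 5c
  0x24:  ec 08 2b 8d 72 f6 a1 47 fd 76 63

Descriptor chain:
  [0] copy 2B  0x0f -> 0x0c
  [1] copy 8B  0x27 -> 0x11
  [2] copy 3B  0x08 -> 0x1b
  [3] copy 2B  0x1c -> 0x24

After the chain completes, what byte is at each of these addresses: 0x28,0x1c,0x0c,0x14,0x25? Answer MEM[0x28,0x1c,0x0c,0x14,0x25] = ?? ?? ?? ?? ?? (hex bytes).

  after D0: wrote 2B at 0x0c = a078
  after D1: wrote 8B at 0x11 = 8d72f6a147fd7663
  after D2: wrote 3B at 0x1b = b6a375
  after D3: wrote 2B at 0x24 = a375
query mem[0x28]=0x72, mem[0x1c]=0xa3, mem[0x0c]=0xa0, mem[0x14]=0xa1, mem[0x25]=0x75

MEM[0x28,0x1c,0x0c,0x14,0x25] = 72 a3 a0 a1 75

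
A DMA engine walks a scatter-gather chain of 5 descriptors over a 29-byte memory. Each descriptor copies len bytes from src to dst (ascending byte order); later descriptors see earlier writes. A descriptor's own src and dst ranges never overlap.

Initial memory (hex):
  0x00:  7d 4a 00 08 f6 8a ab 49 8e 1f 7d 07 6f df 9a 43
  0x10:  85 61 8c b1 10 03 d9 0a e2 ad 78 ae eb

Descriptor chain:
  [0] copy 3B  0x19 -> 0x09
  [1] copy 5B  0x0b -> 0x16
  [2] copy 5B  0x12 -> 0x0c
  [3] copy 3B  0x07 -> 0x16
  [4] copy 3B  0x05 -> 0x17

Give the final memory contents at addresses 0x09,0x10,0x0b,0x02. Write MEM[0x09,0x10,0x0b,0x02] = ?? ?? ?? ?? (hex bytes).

  after D0: wrote 3B at 0x09 = ad78ae
  after D1: wrote 5B at 0x16 = ae6fdf9a43
  after D2: wrote 5B at 0x0c = 8cb11003ae
  after D3: wrote 3B at 0x16 = 498ead
  after D4: wrote 3B at 0x17 = 8aab49
query mem[0x09]=0xad, mem[0x10]=0xae, mem[0x0b]=0xae, mem[0x02]=0x00

MEM[0x09,0x10,0x0b,0x02] = ad ae ae 00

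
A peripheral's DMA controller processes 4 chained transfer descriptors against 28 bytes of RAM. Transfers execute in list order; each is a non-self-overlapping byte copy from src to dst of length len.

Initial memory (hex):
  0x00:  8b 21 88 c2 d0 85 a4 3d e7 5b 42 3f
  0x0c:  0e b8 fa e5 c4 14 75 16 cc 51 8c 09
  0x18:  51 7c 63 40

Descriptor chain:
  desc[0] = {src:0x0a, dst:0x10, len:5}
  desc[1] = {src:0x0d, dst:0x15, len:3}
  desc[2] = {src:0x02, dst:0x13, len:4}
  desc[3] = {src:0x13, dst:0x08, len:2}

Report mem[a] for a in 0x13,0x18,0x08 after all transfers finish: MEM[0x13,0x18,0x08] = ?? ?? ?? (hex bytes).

MEM[0x13,0x18,0x08] = 88 51 88

  after D0: wrote 5B at 0x10 = 423f0eb8fa
  after D1: wrote 3B at 0x15 = b8fae5
  after D2: wrote 4B at 0x13 = 88c2d085
  after D3: wrote 2B at 0x08 = 88c2
query mem[0x13]=0x88, mem[0x18]=0x51, mem[0x08]=0x88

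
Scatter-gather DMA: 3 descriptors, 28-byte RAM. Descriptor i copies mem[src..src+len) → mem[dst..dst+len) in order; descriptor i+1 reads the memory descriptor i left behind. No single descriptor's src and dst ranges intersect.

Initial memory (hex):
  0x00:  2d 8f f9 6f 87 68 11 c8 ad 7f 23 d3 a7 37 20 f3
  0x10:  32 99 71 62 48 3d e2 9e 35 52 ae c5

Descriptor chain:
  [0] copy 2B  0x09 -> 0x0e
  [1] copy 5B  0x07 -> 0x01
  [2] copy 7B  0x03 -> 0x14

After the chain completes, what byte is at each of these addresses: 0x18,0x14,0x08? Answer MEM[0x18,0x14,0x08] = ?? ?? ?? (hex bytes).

MEM[0x18,0x14,0x08] = c8 7f ad

  after D0: wrote 2B at 0x0e = 7f23
  after D1: wrote 5B at 0x01 = c8ad7f23d3
  after D2: wrote 7B at 0x14 = 7f23d311c8ad7f
query mem[0x18]=0xc8, mem[0x14]=0x7f, mem[0x08]=0xad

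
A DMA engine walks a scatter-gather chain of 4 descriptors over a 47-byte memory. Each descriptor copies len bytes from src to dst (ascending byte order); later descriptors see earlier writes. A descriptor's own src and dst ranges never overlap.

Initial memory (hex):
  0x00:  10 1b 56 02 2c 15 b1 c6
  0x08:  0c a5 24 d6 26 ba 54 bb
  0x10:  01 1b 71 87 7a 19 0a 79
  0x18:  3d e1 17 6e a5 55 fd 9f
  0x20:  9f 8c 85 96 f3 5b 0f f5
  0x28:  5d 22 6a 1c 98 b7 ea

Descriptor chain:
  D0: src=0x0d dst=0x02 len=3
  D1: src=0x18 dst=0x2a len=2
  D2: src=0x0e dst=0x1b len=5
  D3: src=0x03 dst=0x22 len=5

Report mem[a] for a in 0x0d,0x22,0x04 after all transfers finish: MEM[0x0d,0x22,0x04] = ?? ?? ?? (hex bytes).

D0: mem[0x02..0x04] <- [ba 54 bb]
D1: mem[0x2a..0x2b] <- [3d e1]
D2: mem[0x1b..0x1f] <- [54 bb 01 1b 71]
D3: mem[0x22..0x26] <- [54 bb 15 b1 c6]
query mem[0x0d]=0xba, mem[0x22]=0x54, mem[0x04]=0xbb

MEM[0x0d,0x22,0x04] = ba 54 bb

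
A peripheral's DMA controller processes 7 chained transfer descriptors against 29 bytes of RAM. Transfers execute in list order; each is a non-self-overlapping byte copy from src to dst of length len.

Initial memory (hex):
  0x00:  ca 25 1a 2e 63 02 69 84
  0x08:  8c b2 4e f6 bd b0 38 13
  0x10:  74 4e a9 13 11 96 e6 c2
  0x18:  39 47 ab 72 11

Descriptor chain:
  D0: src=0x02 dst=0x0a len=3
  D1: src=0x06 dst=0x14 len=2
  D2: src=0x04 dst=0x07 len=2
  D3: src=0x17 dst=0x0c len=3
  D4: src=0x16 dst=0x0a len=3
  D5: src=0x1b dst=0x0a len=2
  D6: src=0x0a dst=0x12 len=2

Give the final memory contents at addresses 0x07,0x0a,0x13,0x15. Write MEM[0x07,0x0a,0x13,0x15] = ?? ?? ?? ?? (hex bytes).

[0] 0x02->0x0a len=3 : 1a 2e 63
[1] 0x06->0x14 len=2 : 69 84
[2] 0x04->0x07 len=2 : 63 02
[3] 0x17->0x0c len=3 : c2 39 47
[4] 0x16->0x0a len=3 : e6 c2 39
[5] 0x1b->0x0a len=2 : 72 11
[6] 0x0a->0x12 len=2 : 72 11
query mem[0x07]=0x63, mem[0x0a]=0x72, mem[0x13]=0x11, mem[0x15]=0x84

MEM[0x07,0x0a,0x13,0x15] = 63 72 11 84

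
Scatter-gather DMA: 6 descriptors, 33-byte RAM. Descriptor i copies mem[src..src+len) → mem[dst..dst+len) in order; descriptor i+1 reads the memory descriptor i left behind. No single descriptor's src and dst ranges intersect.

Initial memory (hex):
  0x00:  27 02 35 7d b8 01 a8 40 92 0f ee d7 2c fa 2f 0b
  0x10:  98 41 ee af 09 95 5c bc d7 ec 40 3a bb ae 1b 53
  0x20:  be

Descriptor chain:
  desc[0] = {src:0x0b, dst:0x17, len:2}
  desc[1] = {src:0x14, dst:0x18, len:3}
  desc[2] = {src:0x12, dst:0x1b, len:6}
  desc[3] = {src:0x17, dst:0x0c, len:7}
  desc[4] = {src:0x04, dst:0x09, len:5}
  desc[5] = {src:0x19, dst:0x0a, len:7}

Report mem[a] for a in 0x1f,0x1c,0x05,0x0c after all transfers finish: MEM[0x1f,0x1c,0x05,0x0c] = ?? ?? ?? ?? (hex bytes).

  after D0: wrote 2B at 0x17 = d72c
  after D1: wrote 3B at 0x18 = 09955c
  after D2: wrote 6B at 0x1b = eeaf09955cd7
  after D3: wrote 7B at 0x0c = d709955ceeaf09
  after D4: wrote 5B at 0x09 = b801a84092
  after D5: wrote 7B at 0x0a = 955ceeaf09955c
query mem[0x1f]=0x5c, mem[0x1c]=0xaf, mem[0x05]=0x01, mem[0x0c]=0xee

MEM[0x1f,0x1c,0x05,0x0c] = 5c af 01 ee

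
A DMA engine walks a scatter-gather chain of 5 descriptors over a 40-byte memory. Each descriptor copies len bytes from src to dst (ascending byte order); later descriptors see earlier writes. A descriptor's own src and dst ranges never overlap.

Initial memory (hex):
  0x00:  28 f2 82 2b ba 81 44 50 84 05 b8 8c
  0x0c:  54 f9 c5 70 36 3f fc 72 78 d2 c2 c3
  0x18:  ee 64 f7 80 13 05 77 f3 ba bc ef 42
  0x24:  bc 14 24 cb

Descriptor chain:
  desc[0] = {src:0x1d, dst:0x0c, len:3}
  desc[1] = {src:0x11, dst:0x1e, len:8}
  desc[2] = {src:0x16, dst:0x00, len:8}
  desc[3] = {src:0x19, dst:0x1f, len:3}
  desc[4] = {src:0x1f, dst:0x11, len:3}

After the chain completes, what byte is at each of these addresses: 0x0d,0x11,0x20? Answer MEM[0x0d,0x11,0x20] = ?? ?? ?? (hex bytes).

MEM[0x0d,0x11,0x20] = 77 64 f7

  after D0: wrote 3B at 0x0c = 0577f3
  after D1: wrote 8B at 0x1e = 3ffc7278d2c2c3ee
  after D2: wrote 8B at 0x00 = c2c3ee64f7801305
  after D3: wrote 3B at 0x1f = 64f780
  after D4: wrote 3B at 0x11 = 64f780
query mem[0x0d]=0x77, mem[0x11]=0x64, mem[0x20]=0xf7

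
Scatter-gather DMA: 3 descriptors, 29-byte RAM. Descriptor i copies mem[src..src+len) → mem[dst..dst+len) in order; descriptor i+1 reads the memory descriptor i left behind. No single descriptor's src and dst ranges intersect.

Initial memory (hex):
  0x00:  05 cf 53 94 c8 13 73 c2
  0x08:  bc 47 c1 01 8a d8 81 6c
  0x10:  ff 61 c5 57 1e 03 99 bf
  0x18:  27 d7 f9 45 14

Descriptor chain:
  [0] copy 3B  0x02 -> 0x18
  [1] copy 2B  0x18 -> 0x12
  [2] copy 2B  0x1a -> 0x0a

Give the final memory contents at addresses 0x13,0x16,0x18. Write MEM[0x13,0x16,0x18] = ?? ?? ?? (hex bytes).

MEM[0x13,0x16,0x18] = 94 99 53

  after D0: wrote 3B at 0x18 = 5394c8
  after D1: wrote 2B at 0x12 = 5394
  after D2: wrote 2B at 0x0a = c845
query mem[0x13]=0x94, mem[0x16]=0x99, mem[0x18]=0x53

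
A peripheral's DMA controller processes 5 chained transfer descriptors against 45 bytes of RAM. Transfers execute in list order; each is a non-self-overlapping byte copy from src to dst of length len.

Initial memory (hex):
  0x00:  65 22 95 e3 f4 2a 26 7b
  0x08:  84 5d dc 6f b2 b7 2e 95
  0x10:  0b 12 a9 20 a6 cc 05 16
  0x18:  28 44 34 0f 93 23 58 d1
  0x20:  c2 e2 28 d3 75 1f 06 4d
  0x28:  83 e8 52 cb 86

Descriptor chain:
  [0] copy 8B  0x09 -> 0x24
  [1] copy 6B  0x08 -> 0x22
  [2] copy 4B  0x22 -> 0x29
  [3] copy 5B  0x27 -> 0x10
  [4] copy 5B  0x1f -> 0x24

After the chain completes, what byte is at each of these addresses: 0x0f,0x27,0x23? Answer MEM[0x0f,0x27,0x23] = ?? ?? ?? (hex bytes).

#0 dst[0x24+8] := {0x5d,0xdc,0x6f,0xb2,0xb7,0x2e,0x95,0x0b}
#1 dst[0x22+6] := {0x84,0x5d,0xdc,0x6f,0xb2,0xb7}
#2 dst[0x29+4] := {0x84,0x5d,0xdc,0x6f}
#3 dst[0x10+5] := {0xb7,0xb7,0x84,0x5d,0xdc}
#4 dst[0x24+5] := {0xd1,0xc2,0xe2,0x84,0x5d}
query mem[0x0f]=0x95, mem[0x27]=0x84, mem[0x23]=0x5d

MEM[0x0f,0x27,0x23] = 95 84 5d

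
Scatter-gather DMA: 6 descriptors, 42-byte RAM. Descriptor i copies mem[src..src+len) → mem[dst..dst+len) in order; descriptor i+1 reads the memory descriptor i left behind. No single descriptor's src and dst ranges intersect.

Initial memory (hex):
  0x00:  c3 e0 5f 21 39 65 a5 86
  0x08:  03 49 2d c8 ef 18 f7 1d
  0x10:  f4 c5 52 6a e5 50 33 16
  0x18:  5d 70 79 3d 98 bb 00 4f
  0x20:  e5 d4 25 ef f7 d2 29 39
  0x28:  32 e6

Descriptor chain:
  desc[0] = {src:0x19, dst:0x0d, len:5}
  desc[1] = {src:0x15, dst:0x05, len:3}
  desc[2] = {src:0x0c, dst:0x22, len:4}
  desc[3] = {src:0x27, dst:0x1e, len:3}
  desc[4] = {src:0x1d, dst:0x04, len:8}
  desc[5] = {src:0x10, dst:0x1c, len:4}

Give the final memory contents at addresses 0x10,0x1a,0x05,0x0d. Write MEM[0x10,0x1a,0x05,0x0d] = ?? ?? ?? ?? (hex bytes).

#0 dst[0x0d+5] := {0x70,0x79,0x3d,0x98,0xbb}
#1 dst[0x05+3] := {0x50,0x33,0x16}
#2 dst[0x22+4] := {0xef,0x70,0x79,0x3d}
#3 dst[0x1e+3] := {0x39,0x32,0xe6}
#4 dst[0x04+8] := {0xbb,0x39,0x32,0xe6,0xd4,0xef,0x70,0x79}
#5 dst[0x1c+4] := {0x98,0xbb,0x52,0x6a}
query mem[0x10]=0x98, mem[0x1a]=0x79, mem[0x05]=0x39, mem[0x0d]=0x70

MEM[0x10,0x1a,0x05,0x0d] = 98 79 39 70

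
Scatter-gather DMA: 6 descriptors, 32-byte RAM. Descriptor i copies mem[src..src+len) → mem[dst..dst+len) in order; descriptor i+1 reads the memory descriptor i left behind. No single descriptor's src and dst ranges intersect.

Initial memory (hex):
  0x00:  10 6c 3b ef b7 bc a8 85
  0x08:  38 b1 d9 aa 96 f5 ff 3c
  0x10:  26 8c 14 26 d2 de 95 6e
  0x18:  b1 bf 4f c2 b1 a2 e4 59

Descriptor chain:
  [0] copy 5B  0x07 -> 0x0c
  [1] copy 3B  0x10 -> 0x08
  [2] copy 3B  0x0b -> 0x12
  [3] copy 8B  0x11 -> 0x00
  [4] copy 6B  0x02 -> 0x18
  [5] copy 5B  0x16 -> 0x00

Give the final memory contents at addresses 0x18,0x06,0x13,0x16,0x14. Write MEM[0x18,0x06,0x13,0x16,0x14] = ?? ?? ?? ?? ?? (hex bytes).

[0] 0x07->0x0c len=5 : 85 38 b1 d9 aa
[1] 0x10->0x08 len=3 : aa 8c 14
[2] 0x0b->0x12 len=3 : aa 85 38
[3] 0x11->0x00 len=8 : 8c aa 85 38 de 95 6e b1
[4] 0x02->0x18 len=6 : 85 38 de 95 6e b1
[5] 0x16->0x00 len=5 : 95 6e 85 38 de
query mem[0x18]=0x85, mem[0x06]=0x6e, mem[0x13]=0x85, mem[0x16]=0x95, mem[0x14]=0x38

MEM[0x18,0x06,0x13,0x16,0x14] = 85 6e 85 95 38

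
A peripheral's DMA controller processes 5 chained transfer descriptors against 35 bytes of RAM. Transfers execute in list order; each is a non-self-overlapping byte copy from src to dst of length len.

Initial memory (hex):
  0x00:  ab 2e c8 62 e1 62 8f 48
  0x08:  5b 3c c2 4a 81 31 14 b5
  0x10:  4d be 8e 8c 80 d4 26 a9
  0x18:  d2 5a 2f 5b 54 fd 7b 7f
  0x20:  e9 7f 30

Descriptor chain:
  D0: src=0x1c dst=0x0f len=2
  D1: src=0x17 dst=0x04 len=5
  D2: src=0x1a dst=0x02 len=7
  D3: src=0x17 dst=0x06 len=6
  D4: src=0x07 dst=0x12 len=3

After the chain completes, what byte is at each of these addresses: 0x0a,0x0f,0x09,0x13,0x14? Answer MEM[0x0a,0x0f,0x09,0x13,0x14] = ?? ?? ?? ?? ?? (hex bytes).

MEM[0x0a,0x0f,0x09,0x13,0x14] = 5b 54 2f 5a 2f

#0 dst[0x0f+2] := {0x54,0xfd}
#1 dst[0x04+5] := {0xa9,0xd2,0x5a,0x2f,0x5b}
#2 dst[0x02+7] := {0x2f,0x5b,0x54,0xfd,0x7b,0x7f,0xe9}
#3 dst[0x06+6] := {0xa9,0xd2,0x5a,0x2f,0x5b,0x54}
#4 dst[0x12+3] := {0xd2,0x5a,0x2f}
query mem[0x0a]=0x5b, mem[0x0f]=0x54, mem[0x09]=0x2f, mem[0x13]=0x5a, mem[0x14]=0x2f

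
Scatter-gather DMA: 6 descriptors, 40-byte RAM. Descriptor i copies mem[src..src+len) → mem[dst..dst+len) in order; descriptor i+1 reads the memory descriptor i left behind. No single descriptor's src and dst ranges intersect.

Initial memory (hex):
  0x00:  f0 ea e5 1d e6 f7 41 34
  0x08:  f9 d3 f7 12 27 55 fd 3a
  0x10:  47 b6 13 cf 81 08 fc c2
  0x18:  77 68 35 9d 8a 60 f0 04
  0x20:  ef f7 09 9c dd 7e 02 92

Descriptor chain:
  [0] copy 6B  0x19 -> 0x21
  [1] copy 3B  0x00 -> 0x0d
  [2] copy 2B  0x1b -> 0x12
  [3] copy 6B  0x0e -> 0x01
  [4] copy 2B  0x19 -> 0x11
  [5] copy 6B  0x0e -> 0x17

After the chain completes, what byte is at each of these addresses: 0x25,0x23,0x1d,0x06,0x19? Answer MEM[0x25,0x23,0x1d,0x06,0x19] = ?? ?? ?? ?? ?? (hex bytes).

MEM[0x25,0x23,0x1d,0x06,0x19] = 60 9d 60 8a 47

  after D0: wrote 6B at 0x21 = 68359d8a60f0
  after D1: wrote 3B at 0x0d = f0eae5
  after D2: wrote 2B at 0x12 = 9d8a
  after D3: wrote 6B at 0x01 = eae547b69d8a
  after D4: wrote 2B at 0x11 = 6835
  after D5: wrote 6B at 0x17 = eae54768358a
query mem[0x25]=0x60, mem[0x23]=0x9d, mem[0x1d]=0x60, mem[0x06]=0x8a, mem[0x19]=0x47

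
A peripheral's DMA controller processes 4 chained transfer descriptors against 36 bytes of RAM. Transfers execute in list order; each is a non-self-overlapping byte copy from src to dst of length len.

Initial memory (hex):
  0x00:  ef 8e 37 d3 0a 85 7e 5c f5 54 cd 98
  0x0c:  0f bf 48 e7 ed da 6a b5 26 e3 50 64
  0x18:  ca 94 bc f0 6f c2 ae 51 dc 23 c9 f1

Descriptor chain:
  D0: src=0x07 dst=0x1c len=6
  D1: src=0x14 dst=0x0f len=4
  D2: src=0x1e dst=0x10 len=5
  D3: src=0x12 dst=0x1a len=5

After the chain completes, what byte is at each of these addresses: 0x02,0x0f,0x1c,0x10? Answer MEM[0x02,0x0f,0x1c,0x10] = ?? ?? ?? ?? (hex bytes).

[0] 0x07->0x1c len=6 : 5c f5 54 cd 98 0f
[1] 0x14->0x0f len=4 : 26 e3 50 64
[2] 0x1e->0x10 len=5 : 54 cd 98 0f c9
[3] 0x12->0x1a len=5 : 98 0f c9 e3 50
query mem[0x02]=0x37, mem[0x0f]=0x26, mem[0x1c]=0xc9, mem[0x10]=0x54

MEM[0x02,0x0f,0x1c,0x10] = 37 26 c9 54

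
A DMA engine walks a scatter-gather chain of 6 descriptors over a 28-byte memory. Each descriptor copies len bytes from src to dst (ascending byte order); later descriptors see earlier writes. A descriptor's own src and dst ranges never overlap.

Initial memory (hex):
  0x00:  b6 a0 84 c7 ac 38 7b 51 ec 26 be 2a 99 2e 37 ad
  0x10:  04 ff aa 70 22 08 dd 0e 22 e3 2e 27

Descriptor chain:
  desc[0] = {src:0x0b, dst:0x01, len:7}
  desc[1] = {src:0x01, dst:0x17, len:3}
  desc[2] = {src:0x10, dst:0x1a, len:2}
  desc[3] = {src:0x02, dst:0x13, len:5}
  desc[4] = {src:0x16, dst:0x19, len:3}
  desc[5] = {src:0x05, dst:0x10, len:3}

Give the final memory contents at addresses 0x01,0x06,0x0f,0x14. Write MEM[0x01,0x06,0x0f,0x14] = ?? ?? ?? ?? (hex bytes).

MEM[0x01,0x06,0x0f,0x14] = 2a 04 ad 2e

[0] 0x0b->0x01 len=7 : 2a 99 2e 37 ad 04 ff
[1] 0x01->0x17 len=3 : 2a 99 2e
[2] 0x10->0x1a len=2 : 04 ff
[3] 0x02->0x13 len=5 : 99 2e 37 ad 04
[4] 0x16->0x19 len=3 : ad 04 99
[5] 0x05->0x10 len=3 : ad 04 ff
query mem[0x01]=0x2a, mem[0x06]=0x04, mem[0x0f]=0xad, mem[0x14]=0x2e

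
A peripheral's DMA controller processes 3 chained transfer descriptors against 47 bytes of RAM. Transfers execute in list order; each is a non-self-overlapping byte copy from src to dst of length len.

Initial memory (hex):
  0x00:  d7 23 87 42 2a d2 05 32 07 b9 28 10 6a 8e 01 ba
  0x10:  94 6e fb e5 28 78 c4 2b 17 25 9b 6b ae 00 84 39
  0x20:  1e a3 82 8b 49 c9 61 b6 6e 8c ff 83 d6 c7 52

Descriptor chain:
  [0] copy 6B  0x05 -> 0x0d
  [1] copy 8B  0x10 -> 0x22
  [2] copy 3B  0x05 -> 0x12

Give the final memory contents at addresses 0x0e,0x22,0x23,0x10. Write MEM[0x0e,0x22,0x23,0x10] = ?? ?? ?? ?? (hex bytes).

MEM[0x0e,0x22,0x23,0x10] = 05 07 b9 07

D0: mem[0x0d..0x12] <- [d2 05 32 07 b9 28]
D1: mem[0x22..0x29] <- [07 b9 28 e5 28 78 c4 2b]
D2: mem[0x12..0x14] <- [d2 05 32]
query mem[0x0e]=0x05, mem[0x22]=0x07, mem[0x23]=0xb9, mem[0x10]=0x07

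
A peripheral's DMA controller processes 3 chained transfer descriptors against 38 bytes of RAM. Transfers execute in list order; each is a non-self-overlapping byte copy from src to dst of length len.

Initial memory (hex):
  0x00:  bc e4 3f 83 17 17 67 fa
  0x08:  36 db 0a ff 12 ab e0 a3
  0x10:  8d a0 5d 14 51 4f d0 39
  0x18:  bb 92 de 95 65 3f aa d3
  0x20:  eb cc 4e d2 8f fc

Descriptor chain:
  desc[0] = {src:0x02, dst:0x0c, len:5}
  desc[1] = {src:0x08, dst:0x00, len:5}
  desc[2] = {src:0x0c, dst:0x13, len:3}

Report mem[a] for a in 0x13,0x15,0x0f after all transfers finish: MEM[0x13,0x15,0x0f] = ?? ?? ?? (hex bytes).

#0 dst[0x0c+5] := {0x3f,0x83,0x17,0x17,0x67}
#1 dst[0x00+5] := {0x36,0xdb,0x0a,0xff,0x3f}
#2 dst[0x13+3] := {0x3f,0x83,0x17}
query mem[0x13]=0x3f, mem[0x15]=0x17, mem[0x0f]=0x17

MEM[0x13,0x15,0x0f] = 3f 17 17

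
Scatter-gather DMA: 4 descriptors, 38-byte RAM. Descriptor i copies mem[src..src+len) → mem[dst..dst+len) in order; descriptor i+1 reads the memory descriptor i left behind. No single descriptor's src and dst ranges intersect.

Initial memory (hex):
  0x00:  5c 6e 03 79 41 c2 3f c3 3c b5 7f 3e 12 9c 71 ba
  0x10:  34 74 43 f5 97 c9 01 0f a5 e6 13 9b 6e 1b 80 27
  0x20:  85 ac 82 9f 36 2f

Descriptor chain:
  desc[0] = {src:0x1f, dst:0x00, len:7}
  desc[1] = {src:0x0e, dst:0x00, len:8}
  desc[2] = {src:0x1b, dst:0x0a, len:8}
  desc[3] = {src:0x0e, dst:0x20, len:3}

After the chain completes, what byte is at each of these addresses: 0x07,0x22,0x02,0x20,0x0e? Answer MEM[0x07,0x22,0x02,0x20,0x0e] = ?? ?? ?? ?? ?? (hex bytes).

MEM[0x07,0x22,0x02,0x20,0x0e] = c9 ac 34 27 27

[0] 0x1f->0x00 len=7 : 27 85 ac 82 9f 36 2f
[1] 0x0e->0x00 len=8 : 71 ba 34 74 43 f5 97 c9
[2] 0x1b->0x0a len=8 : 9b 6e 1b 80 27 85 ac 82
[3] 0x0e->0x20 len=3 : 27 85 ac
query mem[0x07]=0xc9, mem[0x22]=0xac, mem[0x02]=0x34, mem[0x20]=0x27, mem[0x0e]=0x27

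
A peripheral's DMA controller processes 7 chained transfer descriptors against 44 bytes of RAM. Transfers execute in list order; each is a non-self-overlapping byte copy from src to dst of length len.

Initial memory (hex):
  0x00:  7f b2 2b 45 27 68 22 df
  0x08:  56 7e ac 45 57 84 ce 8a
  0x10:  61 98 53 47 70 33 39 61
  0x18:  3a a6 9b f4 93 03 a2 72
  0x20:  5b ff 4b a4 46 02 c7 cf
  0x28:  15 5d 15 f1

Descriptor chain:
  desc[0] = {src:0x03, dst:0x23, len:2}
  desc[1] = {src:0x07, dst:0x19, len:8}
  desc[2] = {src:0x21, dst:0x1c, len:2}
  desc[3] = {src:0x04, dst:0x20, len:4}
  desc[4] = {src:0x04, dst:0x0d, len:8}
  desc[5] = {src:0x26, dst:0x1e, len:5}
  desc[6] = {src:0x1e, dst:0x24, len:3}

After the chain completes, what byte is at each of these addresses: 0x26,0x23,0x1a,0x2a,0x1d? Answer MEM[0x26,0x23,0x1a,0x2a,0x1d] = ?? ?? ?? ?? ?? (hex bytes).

MEM[0x26,0x23,0x1a,0x2a,0x1d] = 15 df 56 15 4b

D0: mem[0x23..0x24] <- [45 27]
D1: mem[0x19..0x20] <- [df 56 7e ac 45 57 84 ce]
D2: mem[0x1c..0x1d] <- [ff 4b]
D3: mem[0x20..0x23] <- [27 68 22 df]
D4: mem[0x0d..0x14] <- [27 68 22 df 56 7e ac 45]
D5: mem[0x1e..0x22] <- [c7 cf 15 5d 15]
D6: mem[0x24..0x26] <- [c7 cf 15]
query mem[0x26]=0x15, mem[0x23]=0xdf, mem[0x1a]=0x56, mem[0x2a]=0x15, mem[0x1d]=0x4b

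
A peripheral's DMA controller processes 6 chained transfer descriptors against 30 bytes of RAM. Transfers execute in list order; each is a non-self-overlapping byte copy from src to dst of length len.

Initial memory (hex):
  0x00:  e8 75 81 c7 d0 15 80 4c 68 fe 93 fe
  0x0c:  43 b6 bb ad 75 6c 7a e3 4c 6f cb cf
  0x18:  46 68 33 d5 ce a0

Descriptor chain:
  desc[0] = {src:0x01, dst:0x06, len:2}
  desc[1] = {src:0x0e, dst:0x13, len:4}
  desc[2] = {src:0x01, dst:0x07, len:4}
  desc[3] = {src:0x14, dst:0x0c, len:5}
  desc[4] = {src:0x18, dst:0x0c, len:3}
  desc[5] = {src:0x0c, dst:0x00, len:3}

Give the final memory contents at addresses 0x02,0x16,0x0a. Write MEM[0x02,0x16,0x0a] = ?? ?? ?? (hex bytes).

[0] 0x01->0x06 len=2 : 75 81
[1] 0x0e->0x13 len=4 : bb ad 75 6c
[2] 0x01->0x07 len=4 : 75 81 c7 d0
[3] 0x14->0x0c len=5 : ad 75 6c cf 46
[4] 0x18->0x0c len=3 : 46 68 33
[5] 0x0c->0x00 len=3 : 46 68 33
query mem[0x02]=0x33, mem[0x16]=0x6c, mem[0x0a]=0xd0

MEM[0x02,0x16,0x0a] = 33 6c d0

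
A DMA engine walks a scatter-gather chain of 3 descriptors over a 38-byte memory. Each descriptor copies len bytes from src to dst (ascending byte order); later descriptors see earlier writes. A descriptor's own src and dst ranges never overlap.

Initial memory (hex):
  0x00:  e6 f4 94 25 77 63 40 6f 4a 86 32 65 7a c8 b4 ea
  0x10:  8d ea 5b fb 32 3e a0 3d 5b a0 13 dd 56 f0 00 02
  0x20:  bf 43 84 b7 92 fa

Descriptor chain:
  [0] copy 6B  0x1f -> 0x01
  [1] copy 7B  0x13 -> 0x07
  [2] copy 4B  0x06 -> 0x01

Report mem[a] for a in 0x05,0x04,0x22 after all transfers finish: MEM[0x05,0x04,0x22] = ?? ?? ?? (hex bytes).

MEM[0x05,0x04,0x22] = b7 3e 84

D0: mem[0x01..0x06] <- [02 bf 43 84 b7 92]
D1: mem[0x07..0x0d] <- [fb 32 3e a0 3d 5b a0]
D2: mem[0x01..0x04] <- [92 fb 32 3e]
query mem[0x05]=0xb7, mem[0x04]=0x3e, mem[0x22]=0x84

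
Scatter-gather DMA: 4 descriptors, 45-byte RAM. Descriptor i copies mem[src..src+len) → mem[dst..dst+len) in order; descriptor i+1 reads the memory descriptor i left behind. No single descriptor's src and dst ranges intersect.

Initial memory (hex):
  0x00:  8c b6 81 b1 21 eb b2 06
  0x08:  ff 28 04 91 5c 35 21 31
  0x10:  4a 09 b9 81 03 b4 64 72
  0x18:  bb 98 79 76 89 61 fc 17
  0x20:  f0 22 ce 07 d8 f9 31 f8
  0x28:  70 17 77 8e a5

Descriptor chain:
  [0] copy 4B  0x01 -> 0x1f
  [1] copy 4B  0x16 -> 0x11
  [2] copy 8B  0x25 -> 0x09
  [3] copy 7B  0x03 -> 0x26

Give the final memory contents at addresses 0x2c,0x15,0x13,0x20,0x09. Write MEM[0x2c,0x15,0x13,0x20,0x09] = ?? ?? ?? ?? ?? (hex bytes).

  after D0: wrote 4B at 0x1f = b681b121
  after D1: wrote 4B at 0x11 = 6472bb98
  after D2: wrote 8B at 0x09 = f931f87017778ea5
  after D3: wrote 7B at 0x26 = b121ebb206fff9
query mem[0x2c]=0xf9, mem[0x15]=0xb4, mem[0x13]=0xbb, mem[0x20]=0x81, mem[0x09]=0xf9

MEM[0x2c,0x15,0x13,0x20,0x09] = f9 b4 bb 81 f9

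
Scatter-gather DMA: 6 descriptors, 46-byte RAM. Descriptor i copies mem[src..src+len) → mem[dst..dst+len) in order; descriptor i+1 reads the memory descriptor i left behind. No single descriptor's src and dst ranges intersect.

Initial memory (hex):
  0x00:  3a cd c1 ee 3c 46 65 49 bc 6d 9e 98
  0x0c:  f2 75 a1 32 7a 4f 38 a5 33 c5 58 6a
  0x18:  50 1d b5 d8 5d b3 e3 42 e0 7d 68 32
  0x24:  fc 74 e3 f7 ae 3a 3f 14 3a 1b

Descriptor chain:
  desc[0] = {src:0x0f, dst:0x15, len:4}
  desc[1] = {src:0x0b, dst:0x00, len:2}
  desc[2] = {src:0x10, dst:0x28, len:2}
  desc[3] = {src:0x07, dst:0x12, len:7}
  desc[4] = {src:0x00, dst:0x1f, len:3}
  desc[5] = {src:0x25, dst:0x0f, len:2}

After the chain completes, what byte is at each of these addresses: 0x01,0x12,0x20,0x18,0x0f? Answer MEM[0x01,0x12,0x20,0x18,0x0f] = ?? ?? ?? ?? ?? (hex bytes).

[0] 0x0f->0x15 len=4 : 32 7a 4f 38
[1] 0x0b->0x00 len=2 : 98 f2
[2] 0x10->0x28 len=2 : 7a 4f
[3] 0x07->0x12 len=7 : 49 bc 6d 9e 98 f2 75
[4] 0x00->0x1f len=3 : 98 f2 c1
[5] 0x25->0x0f len=2 : 74 e3
query mem[0x01]=0xf2, mem[0x12]=0x49, mem[0x20]=0xf2, mem[0x18]=0x75, mem[0x0f]=0x74

MEM[0x01,0x12,0x20,0x18,0x0f] = f2 49 f2 75 74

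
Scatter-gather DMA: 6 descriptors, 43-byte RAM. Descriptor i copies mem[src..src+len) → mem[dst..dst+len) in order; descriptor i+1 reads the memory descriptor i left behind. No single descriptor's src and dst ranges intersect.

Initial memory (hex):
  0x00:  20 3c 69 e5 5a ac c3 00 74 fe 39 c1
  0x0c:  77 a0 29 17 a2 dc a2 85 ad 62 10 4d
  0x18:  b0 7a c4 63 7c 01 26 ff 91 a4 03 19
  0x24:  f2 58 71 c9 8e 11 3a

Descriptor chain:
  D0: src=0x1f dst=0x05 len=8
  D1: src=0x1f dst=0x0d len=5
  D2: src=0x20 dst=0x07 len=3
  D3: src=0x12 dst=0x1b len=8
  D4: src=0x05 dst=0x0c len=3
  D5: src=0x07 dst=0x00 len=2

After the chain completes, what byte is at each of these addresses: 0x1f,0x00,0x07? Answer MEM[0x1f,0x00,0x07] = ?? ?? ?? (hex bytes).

MEM[0x1f,0x00,0x07] = 10 91 91

D0: mem[0x05..0x0c] <- [ff 91 a4 03 19 f2 58 71]
D1: mem[0x0d..0x11] <- [ff 91 a4 03 19]
D2: mem[0x07..0x09] <- [91 a4 03]
D3: mem[0x1b..0x22] <- [a2 85 ad 62 10 4d b0 7a]
D4: mem[0x0c..0x0e] <- [ff 91 91]
D5: mem[0x00..0x01] <- [91 a4]
query mem[0x1f]=0x10, mem[0x00]=0x91, mem[0x07]=0x91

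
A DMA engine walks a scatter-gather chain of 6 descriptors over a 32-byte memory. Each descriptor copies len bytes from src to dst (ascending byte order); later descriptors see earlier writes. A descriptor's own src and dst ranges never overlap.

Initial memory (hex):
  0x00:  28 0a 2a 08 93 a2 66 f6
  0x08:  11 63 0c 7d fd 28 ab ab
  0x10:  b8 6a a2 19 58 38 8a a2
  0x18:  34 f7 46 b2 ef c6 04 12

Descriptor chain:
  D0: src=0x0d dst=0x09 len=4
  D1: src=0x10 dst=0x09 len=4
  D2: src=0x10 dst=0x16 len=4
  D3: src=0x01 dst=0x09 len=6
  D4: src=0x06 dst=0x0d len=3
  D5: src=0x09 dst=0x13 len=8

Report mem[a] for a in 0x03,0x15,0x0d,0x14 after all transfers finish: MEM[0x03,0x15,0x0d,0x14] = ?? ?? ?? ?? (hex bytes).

MEM[0x03,0x15,0x0d,0x14] = 08 08 66 2a

[0] 0x0d->0x09 len=4 : 28 ab ab b8
[1] 0x10->0x09 len=4 : b8 6a a2 19
[2] 0x10->0x16 len=4 : b8 6a a2 19
[3] 0x01->0x09 len=6 : 0a 2a 08 93 a2 66
[4] 0x06->0x0d len=3 : 66 f6 11
[5] 0x09->0x13 len=8 : 0a 2a 08 93 66 f6 11 b8
query mem[0x03]=0x08, mem[0x15]=0x08, mem[0x0d]=0x66, mem[0x14]=0x2a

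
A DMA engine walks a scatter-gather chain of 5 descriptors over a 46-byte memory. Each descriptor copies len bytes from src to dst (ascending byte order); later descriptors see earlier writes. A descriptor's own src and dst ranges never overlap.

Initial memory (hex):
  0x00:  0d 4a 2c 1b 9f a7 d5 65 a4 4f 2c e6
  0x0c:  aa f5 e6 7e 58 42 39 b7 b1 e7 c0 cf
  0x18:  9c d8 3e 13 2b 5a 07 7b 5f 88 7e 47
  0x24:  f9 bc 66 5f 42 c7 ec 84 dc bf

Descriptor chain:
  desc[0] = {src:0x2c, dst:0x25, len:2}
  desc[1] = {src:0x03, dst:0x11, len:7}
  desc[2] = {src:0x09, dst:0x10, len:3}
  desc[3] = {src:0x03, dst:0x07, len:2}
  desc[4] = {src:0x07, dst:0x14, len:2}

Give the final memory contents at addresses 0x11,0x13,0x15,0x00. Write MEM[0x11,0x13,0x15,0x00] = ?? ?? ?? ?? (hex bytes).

#0 dst[0x25+2] := {0xdc,0xbf}
#1 dst[0x11+7] := {0x1b,0x9f,0xa7,0xd5,0x65,0xa4,0x4f}
#2 dst[0x10+3] := {0x4f,0x2c,0xe6}
#3 dst[0x07+2] := {0x1b,0x9f}
#4 dst[0x14+2] := {0x1b,0x9f}
query mem[0x11]=0x2c, mem[0x13]=0xa7, mem[0x15]=0x9f, mem[0x00]=0x0d

MEM[0x11,0x13,0x15,0x00] = 2c a7 9f 0d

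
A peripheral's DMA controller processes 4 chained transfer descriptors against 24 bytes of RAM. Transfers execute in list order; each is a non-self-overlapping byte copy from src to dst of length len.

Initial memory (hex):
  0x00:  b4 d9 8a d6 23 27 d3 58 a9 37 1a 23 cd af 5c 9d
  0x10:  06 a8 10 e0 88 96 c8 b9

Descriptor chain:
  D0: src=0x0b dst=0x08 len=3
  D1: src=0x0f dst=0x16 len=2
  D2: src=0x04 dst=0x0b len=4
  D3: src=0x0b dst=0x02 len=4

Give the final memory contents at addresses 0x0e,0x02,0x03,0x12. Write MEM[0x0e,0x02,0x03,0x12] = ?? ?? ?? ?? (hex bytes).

#0 dst[0x08+3] := {0x23,0xcd,0xaf}
#1 dst[0x16+2] := {0x9d,0x06}
#2 dst[0x0b+4] := {0x23,0x27,0xd3,0x58}
#3 dst[0x02+4] := {0x23,0x27,0xd3,0x58}
query mem[0x0e]=0x58, mem[0x02]=0x23, mem[0x03]=0x27, mem[0x12]=0x10

MEM[0x0e,0x02,0x03,0x12] = 58 23 27 10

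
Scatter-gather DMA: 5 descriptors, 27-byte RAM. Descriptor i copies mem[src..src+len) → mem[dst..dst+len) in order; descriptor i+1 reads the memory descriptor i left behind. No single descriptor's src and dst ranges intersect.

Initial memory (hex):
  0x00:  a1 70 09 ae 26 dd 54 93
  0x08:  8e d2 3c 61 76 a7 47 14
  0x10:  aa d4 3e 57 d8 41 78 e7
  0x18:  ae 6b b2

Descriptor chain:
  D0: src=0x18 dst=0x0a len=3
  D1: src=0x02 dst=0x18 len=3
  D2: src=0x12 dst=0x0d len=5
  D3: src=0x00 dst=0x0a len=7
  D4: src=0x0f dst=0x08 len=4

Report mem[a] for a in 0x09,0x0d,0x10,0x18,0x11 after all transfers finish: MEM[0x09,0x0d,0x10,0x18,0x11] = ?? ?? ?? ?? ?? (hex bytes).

MEM[0x09,0x0d,0x10,0x18,0x11] = 54 ae 54 09 78

[0] 0x18->0x0a len=3 : ae 6b b2
[1] 0x02->0x18 len=3 : 09 ae 26
[2] 0x12->0x0d len=5 : 3e 57 d8 41 78
[3] 0x00->0x0a len=7 : a1 70 09 ae 26 dd 54
[4] 0x0f->0x08 len=4 : dd 54 78 3e
query mem[0x09]=0x54, mem[0x0d]=0xae, mem[0x10]=0x54, mem[0x18]=0x09, mem[0x11]=0x78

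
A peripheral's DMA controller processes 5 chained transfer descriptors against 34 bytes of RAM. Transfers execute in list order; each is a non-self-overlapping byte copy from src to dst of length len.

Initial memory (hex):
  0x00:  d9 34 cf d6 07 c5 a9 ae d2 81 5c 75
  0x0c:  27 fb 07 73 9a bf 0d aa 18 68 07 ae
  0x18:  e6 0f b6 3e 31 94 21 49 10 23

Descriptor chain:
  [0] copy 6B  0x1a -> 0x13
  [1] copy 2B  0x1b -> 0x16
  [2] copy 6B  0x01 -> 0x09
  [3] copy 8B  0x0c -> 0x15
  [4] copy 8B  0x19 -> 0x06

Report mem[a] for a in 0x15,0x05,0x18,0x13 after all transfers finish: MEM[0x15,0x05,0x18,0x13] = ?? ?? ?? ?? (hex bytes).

#0 dst[0x13+6] := {0xb6,0x3e,0x31,0x94,0x21,0x49}
#1 dst[0x16+2] := {0x3e,0x31}
#2 dst[0x09+6] := {0x34,0xcf,0xd6,0x07,0xc5,0xa9}
#3 dst[0x15+8] := {0x07,0xc5,0xa9,0x73,0x9a,0xbf,0x0d,0xb6}
#4 dst[0x06+8] := {0x9a,0xbf,0x0d,0xb6,0x94,0x21,0x49,0x10}
query mem[0x15]=0x07, mem[0x05]=0xc5, mem[0x18]=0x73, mem[0x13]=0xb6

MEM[0x15,0x05,0x18,0x13] = 07 c5 73 b6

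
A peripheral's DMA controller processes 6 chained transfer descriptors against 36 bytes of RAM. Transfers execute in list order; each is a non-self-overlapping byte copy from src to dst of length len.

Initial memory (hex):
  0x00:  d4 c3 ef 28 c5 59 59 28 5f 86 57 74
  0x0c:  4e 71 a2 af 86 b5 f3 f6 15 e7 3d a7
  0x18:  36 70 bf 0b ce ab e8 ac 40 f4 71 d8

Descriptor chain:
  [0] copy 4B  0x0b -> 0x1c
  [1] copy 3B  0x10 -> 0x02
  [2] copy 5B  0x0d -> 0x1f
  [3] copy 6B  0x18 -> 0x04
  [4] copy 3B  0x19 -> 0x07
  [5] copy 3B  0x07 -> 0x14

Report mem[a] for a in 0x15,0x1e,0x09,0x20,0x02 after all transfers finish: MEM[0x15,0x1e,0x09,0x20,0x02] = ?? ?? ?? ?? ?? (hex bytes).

MEM[0x15,0x1e,0x09,0x20,0x02] = bf 71 0b a2 86

D0: mem[0x1c..0x1f] <- [74 4e 71 a2]
D1: mem[0x02..0x04] <- [86 b5 f3]
D2: mem[0x1f..0x23] <- [71 a2 af 86 b5]
D3: mem[0x04..0x09] <- [36 70 bf 0b 74 4e]
D4: mem[0x07..0x09] <- [70 bf 0b]
D5: mem[0x14..0x16] <- [70 bf 0b]
query mem[0x15]=0xbf, mem[0x1e]=0x71, mem[0x09]=0x0b, mem[0x20]=0xa2, mem[0x02]=0x86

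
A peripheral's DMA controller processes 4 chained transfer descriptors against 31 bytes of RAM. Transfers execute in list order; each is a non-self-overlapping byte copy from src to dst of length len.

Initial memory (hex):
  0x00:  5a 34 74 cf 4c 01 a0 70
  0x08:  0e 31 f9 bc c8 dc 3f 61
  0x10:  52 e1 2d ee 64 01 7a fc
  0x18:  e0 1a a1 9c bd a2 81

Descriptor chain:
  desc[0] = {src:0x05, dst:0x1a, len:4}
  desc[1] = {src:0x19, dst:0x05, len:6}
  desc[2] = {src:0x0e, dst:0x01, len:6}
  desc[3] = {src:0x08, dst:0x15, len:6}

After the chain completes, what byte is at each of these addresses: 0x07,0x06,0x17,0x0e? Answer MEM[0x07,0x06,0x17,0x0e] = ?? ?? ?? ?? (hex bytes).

MEM[0x07,0x06,0x17,0x0e] = a0 ee 81 3f

D0: mem[0x1a..0x1d] <- [01 a0 70 0e]
D1: mem[0x05..0x0a] <- [1a 01 a0 70 0e 81]
D2: mem[0x01..0x06] <- [3f 61 52 e1 2d ee]
D3: mem[0x15..0x1a] <- [70 0e 81 bc c8 dc]
query mem[0x07]=0xa0, mem[0x06]=0xee, mem[0x17]=0x81, mem[0x0e]=0x3f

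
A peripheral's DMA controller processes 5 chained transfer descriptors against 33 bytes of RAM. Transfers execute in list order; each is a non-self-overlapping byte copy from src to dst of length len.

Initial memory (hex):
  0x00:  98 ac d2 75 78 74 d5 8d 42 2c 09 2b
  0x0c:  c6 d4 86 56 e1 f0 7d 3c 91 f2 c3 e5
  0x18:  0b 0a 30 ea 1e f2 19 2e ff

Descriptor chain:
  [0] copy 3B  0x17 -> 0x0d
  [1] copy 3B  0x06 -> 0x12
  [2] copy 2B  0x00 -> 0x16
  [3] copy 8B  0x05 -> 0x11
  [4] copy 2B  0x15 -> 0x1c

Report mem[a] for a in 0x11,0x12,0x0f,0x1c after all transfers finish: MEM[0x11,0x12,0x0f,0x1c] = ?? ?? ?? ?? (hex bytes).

D0: mem[0x0d..0x0f] <- [e5 0b 0a]
D1: mem[0x12..0x14] <- [d5 8d 42]
D2: mem[0x16..0x17] <- [98 ac]
D3: mem[0x11..0x18] <- [74 d5 8d 42 2c 09 2b c6]
D4: mem[0x1c..0x1d] <- [2c 09]
query mem[0x11]=0x74, mem[0x12]=0xd5, mem[0x0f]=0x0a, mem[0x1c]=0x2c

MEM[0x11,0x12,0x0f,0x1c] = 74 d5 0a 2c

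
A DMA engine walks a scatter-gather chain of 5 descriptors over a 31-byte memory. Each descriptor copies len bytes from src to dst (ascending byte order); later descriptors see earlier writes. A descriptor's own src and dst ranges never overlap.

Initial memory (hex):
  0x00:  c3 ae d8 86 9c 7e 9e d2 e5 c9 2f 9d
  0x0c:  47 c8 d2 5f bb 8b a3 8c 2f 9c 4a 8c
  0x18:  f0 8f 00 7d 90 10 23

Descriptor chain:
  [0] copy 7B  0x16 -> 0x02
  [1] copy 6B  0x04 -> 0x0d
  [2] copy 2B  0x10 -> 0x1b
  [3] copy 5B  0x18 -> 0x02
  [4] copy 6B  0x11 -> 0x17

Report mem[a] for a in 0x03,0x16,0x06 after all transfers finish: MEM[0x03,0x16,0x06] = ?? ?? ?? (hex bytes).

D0: mem[0x02..0x08] <- [4a 8c f0 8f 00 7d 90]
D1: mem[0x0d..0x12] <- [f0 8f 00 7d 90 c9]
D2: mem[0x1b..0x1c] <- [7d 90]
D3: mem[0x02..0x06] <- [f0 8f 00 7d 90]
D4: mem[0x17..0x1c] <- [90 c9 8c 2f 9c 4a]
query mem[0x03]=0x8f, mem[0x16]=0x4a, mem[0x06]=0x90

MEM[0x03,0x16,0x06] = 8f 4a 90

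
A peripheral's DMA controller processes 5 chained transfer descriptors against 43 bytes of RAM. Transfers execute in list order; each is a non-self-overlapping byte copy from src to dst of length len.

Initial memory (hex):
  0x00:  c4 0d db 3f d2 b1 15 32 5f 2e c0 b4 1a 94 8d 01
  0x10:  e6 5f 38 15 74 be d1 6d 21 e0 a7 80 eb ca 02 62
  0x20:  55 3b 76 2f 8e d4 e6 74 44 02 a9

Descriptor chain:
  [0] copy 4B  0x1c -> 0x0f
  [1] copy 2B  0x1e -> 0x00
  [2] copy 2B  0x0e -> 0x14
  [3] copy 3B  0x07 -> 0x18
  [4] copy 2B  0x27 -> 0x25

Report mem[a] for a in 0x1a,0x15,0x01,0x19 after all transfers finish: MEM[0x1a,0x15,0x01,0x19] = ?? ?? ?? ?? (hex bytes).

#0 dst[0x0f+4] := {0xeb,0xca,0x02,0x62}
#1 dst[0x00+2] := {0x02,0x62}
#2 dst[0x14+2] := {0x8d,0xeb}
#3 dst[0x18+3] := {0x32,0x5f,0x2e}
#4 dst[0x25+2] := {0x74,0x44}
query mem[0x1a]=0x2e, mem[0x15]=0xeb, mem[0x01]=0x62, mem[0x19]=0x5f

MEM[0x1a,0x15,0x01,0x19] = 2e eb 62 5f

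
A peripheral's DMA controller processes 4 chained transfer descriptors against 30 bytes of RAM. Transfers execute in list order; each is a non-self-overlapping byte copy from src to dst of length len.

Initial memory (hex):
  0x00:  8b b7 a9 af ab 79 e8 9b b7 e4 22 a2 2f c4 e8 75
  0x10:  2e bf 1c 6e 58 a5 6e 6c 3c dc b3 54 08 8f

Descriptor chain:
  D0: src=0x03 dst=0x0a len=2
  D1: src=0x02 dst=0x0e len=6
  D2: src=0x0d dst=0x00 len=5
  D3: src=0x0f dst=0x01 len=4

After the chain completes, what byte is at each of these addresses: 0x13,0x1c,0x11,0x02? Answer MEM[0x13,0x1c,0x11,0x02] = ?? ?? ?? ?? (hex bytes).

MEM[0x13,0x1c,0x11,0x02] = 9b 08 79 ab

  after D0: wrote 2B at 0x0a = afab
  after D1: wrote 6B at 0x0e = a9afab79e89b
  after D2: wrote 5B at 0x00 = c4a9afab79
  after D3: wrote 4B at 0x01 = afab79e8
query mem[0x13]=0x9b, mem[0x1c]=0x08, mem[0x11]=0x79, mem[0x02]=0xab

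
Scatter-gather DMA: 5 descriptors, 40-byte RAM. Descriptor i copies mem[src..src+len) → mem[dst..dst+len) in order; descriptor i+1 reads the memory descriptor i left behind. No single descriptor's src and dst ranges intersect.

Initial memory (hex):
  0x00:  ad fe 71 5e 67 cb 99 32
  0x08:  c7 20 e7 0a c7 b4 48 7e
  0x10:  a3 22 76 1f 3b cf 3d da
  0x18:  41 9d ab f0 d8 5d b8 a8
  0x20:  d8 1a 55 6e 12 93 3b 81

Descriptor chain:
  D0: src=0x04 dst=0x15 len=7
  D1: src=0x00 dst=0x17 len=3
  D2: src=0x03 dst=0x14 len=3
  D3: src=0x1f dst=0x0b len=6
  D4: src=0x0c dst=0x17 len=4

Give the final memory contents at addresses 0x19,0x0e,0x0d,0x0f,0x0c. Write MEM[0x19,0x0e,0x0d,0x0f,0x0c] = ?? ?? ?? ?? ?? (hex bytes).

[0] 0x04->0x15 len=7 : 67 cb 99 32 c7 20 e7
[1] 0x00->0x17 len=3 : ad fe 71
[2] 0x03->0x14 len=3 : 5e 67 cb
[3] 0x1f->0x0b len=6 : a8 d8 1a 55 6e 12
[4] 0x0c->0x17 len=4 : d8 1a 55 6e
query mem[0x19]=0x55, mem[0x0e]=0x55, mem[0x0d]=0x1a, mem[0x0f]=0x6e, mem[0x0c]=0xd8

MEM[0x19,0x0e,0x0d,0x0f,0x0c] = 55 55 1a 6e d8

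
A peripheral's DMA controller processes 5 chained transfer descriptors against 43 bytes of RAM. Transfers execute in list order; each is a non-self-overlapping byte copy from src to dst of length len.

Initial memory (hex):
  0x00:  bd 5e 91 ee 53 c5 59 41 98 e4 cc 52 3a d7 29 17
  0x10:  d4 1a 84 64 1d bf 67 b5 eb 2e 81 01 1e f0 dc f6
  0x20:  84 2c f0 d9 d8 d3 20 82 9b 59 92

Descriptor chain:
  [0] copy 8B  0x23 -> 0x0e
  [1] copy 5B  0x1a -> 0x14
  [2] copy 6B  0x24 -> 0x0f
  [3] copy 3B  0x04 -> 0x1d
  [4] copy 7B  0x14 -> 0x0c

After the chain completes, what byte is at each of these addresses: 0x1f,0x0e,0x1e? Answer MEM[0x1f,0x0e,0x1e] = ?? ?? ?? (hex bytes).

MEM[0x1f,0x0e,0x1e] = 59 1e c5

[0] 0x23->0x0e len=8 : d9 d8 d3 20 82 9b 59 92
[1] 0x1a->0x14 len=5 : 81 01 1e f0 dc
[2] 0x24->0x0f len=6 : d8 d3 20 82 9b 59
[3] 0x04->0x1d len=3 : 53 c5 59
[4] 0x14->0x0c len=7 : 59 01 1e f0 dc 2e 81
query mem[0x1f]=0x59, mem[0x0e]=0x1e, mem[0x1e]=0xc5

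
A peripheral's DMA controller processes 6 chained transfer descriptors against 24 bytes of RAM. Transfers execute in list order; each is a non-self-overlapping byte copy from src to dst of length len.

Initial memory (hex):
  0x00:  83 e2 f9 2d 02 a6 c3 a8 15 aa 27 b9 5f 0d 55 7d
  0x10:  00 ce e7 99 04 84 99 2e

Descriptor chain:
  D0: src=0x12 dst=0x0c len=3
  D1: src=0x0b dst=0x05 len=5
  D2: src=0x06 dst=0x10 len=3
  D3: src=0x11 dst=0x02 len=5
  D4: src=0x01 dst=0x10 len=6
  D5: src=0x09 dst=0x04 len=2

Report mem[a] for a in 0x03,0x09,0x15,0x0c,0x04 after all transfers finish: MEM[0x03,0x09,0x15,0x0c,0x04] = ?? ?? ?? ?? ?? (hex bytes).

MEM[0x03,0x09,0x15,0x0c,0x04] = 04 7d 84 e7 7d

[0] 0x12->0x0c len=3 : e7 99 04
[1] 0x0b->0x05 len=5 : b9 e7 99 04 7d
[2] 0x06->0x10 len=3 : e7 99 04
[3] 0x11->0x02 len=5 : 99 04 99 04 84
[4] 0x01->0x10 len=6 : e2 99 04 99 04 84
[5] 0x09->0x04 len=2 : 7d 27
query mem[0x03]=0x04, mem[0x09]=0x7d, mem[0x15]=0x84, mem[0x0c]=0xe7, mem[0x04]=0x7d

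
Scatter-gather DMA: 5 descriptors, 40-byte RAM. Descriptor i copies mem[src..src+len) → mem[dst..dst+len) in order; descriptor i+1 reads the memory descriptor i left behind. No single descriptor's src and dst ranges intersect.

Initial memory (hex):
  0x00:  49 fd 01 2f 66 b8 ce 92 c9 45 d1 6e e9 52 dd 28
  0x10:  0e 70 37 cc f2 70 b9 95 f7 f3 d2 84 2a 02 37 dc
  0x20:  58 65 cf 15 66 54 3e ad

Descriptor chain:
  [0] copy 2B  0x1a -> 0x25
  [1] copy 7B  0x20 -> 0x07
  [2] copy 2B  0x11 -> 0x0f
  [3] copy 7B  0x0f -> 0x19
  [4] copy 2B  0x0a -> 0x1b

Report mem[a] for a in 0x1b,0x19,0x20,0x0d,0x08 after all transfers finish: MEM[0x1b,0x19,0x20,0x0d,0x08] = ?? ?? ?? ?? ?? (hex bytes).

MEM[0x1b,0x19,0x20,0x0d,0x08] = 15 70 58 84 65

D0: mem[0x25..0x26] <- [d2 84]
D1: mem[0x07..0x0d] <- [58 65 cf 15 66 d2 84]
D2: mem[0x0f..0x10] <- [70 37]
D3: mem[0x19..0x1f] <- [70 37 70 37 cc f2 70]
D4: mem[0x1b..0x1c] <- [15 66]
query mem[0x1b]=0x15, mem[0x19]=0x70, mem[0x20]=0x58, mem[0x0d]=0x84, mem[0x08]=0x65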